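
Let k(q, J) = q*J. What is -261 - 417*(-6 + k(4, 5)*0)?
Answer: 2241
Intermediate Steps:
k(q, J) = J*q
-261 - 417*(-6 + k(4, 5)*0) = -261 - 417*(-6 + (5*4)*0) = -261 - 417*(-6 + 20*0) = -261 - 417*(-6 + 0) = -261 - 417*(-6) = -261 + 2502 = 2241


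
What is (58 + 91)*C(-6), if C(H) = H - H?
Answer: 0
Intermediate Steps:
C(H) = 0
(58 + 91)*C(-6) = (58 + 91)*0 = 149*0 = 0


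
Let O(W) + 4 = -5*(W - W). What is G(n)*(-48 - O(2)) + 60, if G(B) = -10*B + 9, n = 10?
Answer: 4064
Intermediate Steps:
O(W) = -4 (O(W) = -4 - 5*(W - W) = -4 - 5*0 = -4 + 0 = -4)
G(B) = 9 - 10*B
G(n)*(-48 - O(2)) + 60 = (9 - 10*10)*(-48 - 1*(-4)) + 60 = (9 - 100)*(-48 + 4) + 60 = -91*(-44) + 60 = 4004 + 60 = 4064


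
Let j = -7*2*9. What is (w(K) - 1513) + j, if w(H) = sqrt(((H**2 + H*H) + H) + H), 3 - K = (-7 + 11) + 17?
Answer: -1639 + 6*sqrt(17) ≈ -1614.3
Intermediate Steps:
K = -18 (K = 3 - ((-7 + 11) + 17) = 3 - (4 + 17) = 3 - 1*21 = 3 - 21 = -18)
j = -126 (j = -14*9 = -126)
w(H) = sqrt(2*H + 2*H**2) (w(H) = sqrt(((H**2 + H**2) + H) + H) = sqrt((2*H**2 + H) + H) = sqrt((H + 2*H**2) + H) = sqrt(2*H + 2*H**2))
(w(K) - 1513) + j = (sqrt(2)*sqrt(-18*(1 - 18)) - 1513) - 126 = (sqrt(2)*sqrt(-18*(-17)) - 1513) - 126 = (sqrt(2)*sqrt(306) - 1513) - 126 = (sqrt(2)*(3*sqrt(34)) - 1513) - 126 = (6*sqrt(17) - 1513) - 126 = (-1513 + 6*sqrt(17)) - 126 = -1639 + 6*sqrt(17)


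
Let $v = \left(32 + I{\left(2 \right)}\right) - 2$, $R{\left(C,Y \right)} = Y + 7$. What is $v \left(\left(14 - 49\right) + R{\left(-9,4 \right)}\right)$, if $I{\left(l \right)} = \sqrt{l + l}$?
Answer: $-768$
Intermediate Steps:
$R{\left(C,Y \right)} = 7 + Y$
$I{\left(l \right)} = \sqrt{2} \sqrt{l}$ ($I{\left(l \right)} = \sqrt{2 l} = \sqrt{2} \sqrt{l}$)
$v = 32$ ($v = \left(32 + \sqrt{2} \sqrt{2}\right) - 2 = \left(32 + 2\right) - 2 = 34 - 2 = 32$)
$v \left(\left(14 - 49\right) + R{\left(-9,4 \right)}\right) = 32 \left(\left(14 - 49\right) + \left(7 + 4\right)\right) = 32 \left(-35 + 11\right) = 32 \left(-24\right) = -768$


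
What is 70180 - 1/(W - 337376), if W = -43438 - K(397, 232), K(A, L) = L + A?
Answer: 26769669741/381443 ≈ 70180.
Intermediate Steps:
K(A, L) = A + L
W = -44067 (W = -43438 - (397 + 232) = -43438 - 1*629 = -43438 - 629 = -44067)
70180 - 1/(W - 337376) = 70180 - 1/(-44067 - 337376) = 70180 - 1/(-381443) = 70180 - 1*(-1/381443) = 70180 + 1/381443 = 26769669741/381443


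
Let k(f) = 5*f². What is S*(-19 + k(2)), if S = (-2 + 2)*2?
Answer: 0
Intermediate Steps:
S = 0 (S = 0*2 = 0)
S*(-19 + k(2)) = 0*(-19 + 5*2²) = 0*(-19 + 5*4) = 0*(-19 + 20) = 0*1 = 0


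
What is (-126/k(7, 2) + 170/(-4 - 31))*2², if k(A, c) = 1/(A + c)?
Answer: -31888/7 ≈ -4555.4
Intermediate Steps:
(-126/k(7, 2) + 170/(-4 - 31))*2² = (-126/(1/(7 + 2)) + 170/(-4 - 31))*2² = (-126/(1/9) + 170/(-35))*4 = (-126/⅑ + 170*(-1/35))*4 = (-126*9 - 34/7)*4 = (-1134 - 34/7)*4 = -7972/7*4 = -31888/7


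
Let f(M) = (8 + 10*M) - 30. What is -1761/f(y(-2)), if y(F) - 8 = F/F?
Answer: -1761/68 ≈ -25.897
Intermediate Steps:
y(F) = 9 (y(F) = 8 + F/F = 8 + 1 = 9)
f(M) = -22 + 10*M
-1761/f(y(-2)) = -1761/(-22 + 10*9) = -1761/(-22 + 90) = -1761/68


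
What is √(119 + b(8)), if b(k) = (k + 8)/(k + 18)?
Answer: √20215/13 ≈ 10.937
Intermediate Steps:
b(k) = (8 + k)/(18 + k)
√(119 + b(8)) = √(119 + (8 + 8)/(18 + 8)) = √(119 + 16/26) = √(119 + (1/26)*16) = √(119 + 8/13) = √(1555/13) = √20215/13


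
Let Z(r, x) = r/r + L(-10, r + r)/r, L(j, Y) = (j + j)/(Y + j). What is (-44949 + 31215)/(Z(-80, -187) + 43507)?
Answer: -1037680/3287271 ≈ -0.31567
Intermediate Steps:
L(j, Y) = 2*j/(Y + j) (L(j, Y) = (2*j)/(Y + j) = 2*j/(Y + j))
Z(r, x) = 1 - 20/(r*(-10 + 2*r)) (Z(r, x) = r/r + (2*(-10)/((r + r) - 10))/r = 1 + (2*(-10)/(2*r - 10))/r = 1 + (2*(-10)/(-10 + 2*r))/r = 1 + (-20/(-10 + 2*r))/r = 1 - 20/(r*(-10 + 2*r)))
(-44949 + 31215)/(Z(-80, -187) + 43507) = (-44949 + 31215)/((-10 - 80*(-5 - 80))/((-80)*(-5 - 80)) + 43507) = -13734/(-1/80*(-10 - 80*(-85))/(-85) + 43507) = -13734/(-1/80*(-1/85)*(-10 + 6800) + 43507) = -13734/(-1/80*(-1/85)*6790 + 43507) = -13734/(679/680 + 43507) = -13734/29585439/680 = -13734*680/29585439 = -1037680/3287271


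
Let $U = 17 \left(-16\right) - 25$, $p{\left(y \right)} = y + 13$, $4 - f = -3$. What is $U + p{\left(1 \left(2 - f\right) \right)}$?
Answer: $-289$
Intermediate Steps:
$f = 7$ ($f = 4 - -3 = 4 + 3 = 7$)
$p{\left(y \right)} = 13 + y$
$U = -297$ ($U = -272 - 25 = -297$)
$U + p{\left(1 \left(2 - f\right) \right)} = -297 + \left(13 + 1 \left(2 - 7\right)\right) = -297 + \left(13 + 1 \left(-5\right)\right) = -297 + \left(13 - 5\right) = -297 + 8 = -289$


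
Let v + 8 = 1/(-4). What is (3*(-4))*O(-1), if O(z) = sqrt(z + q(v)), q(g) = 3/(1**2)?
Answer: -12*sqrt(2) ≈ -16.971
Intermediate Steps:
v = -33/4 (v = -8 + 1/(-4) = -8 - 1/4 = -33/4 ≈ -8.2500)
q(g) = 3 (q(g) = 3/1 = 3*1 = 3)
O(z) = sqrt(3 + z) (O(z) = sqrt(z + 3) = sqrt(3 + z))
(3*(-4))*O(-1) = (3*(-4))*sqrt(3 - 1) = -12*sqrt(2)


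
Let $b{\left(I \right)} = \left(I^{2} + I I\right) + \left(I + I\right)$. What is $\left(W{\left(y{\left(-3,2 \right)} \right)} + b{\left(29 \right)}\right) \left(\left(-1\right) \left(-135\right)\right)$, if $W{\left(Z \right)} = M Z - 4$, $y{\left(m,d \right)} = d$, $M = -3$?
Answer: $233550$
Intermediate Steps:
$W{\left(Z \right)} = -4 - 3 Z$ ($W{\left(Z \right)} = - 3 Z - 4 = -4 - 3 Z$)
$b{\left(I \right)} = 2 I + 2 I^{2}$ ($b{\left(I \right)} = \left(I^{2} + I^{2}\right) + 2 I = 2 I^{2} + 2 I = 2 I + 2 I^{2}$)
$\left(W{\left(y{\left(-3,2 \right)} \right)} + b{\left(29 \right)}\right) \left(\left(-1\right) \left(-135\right)\right) = \left(\left(-4 - 6\right) + 2 \cdot 29 \left(1 + 29\right)\right) \left(\left(-1\right) \left(-135\right)\right) = \left(\left(-4 - 6\right) + 2 \cdot 29 \cdot 30\right) 135 = \left(-10 + 1740\right) 135 = 1730 \cdot 135 = 233550$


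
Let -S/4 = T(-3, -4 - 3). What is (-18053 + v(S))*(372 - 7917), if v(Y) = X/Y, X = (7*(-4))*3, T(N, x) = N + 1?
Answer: 272578215/2 ≈ 1.3629e+8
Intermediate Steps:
T(N, x) = 1 + N
S = 8 (S = -4*(1 - 3) = -4*(-2) = 8)
X = -84 (X = -28*3 = -84)
v(Y) = -84/Y
(-18053 + v(S))*(372 - 7917) = (-18053 - 84/8)*(372 - 7917) = (-18053 - 84*1/8)*(-7545) = (-18053 - 21/2)*(-7545) = -36127/2*(-7545) = 272578215/2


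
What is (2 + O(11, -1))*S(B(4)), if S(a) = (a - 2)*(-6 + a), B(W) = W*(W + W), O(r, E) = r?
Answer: 10140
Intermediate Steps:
B(W) = 2*W² (B(W) = W*(2*W) = 2*W²)
S(a) = (-6 + a)*(-2 + a) (S(a) = (-2 + a)*(-6 + a) = (-6 + a)*(-2 + a))
(2 + O(11, -1))*S(B(4)) = (2 + 11)*(12 + (2*4²)² - 16*4²) = 13*(12 + (2*16)² - 16*16) = 13*(12 + 32² - 8*32) = 13*(12 + 1024 - 256) = 13*780 = 10140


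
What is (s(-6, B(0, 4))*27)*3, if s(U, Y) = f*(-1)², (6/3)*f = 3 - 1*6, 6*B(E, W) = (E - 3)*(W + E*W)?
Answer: -243/2 ≈ -121.50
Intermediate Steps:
B(E, W) = (-3 + E)*(W + E*W)/6 (B(E, W) = ((E - 3)*(W + E*W))/6 = ((-3 + E)*(W + E*W))/6 = (-3 + E)*(W + E*W)/6)
f = -3/2 (f = (3 - 1*6)/2 = (3 - 6)/2 = (½)*(-3) = -3/2 ≈ -1.5000)
s(U, Y) = -3/2 (s(U, Y) = -3/2*(-1)² = -3/2*1 = -3/2)
(s(-6, B(0, 4))*27)*3 = -3/2*27*3 = -81/2*3 = -243/2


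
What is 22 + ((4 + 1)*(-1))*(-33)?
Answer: 187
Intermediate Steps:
22 + ((4 + 1)*(-1))*(-33) = 22 + (5*(-1))*(-33) = 22 - 5*(-33) = 22 + 165 = 187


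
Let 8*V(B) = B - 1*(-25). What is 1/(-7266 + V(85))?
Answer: -4/29009 ≈ -0.00013789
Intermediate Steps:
V(B) = 25/8 + B/8 (V(B) = (B - 1*(-25))/8 = (B + 25)/8 = (25 + B)/8 = 25/8 + B/8)
1/(-7266 + V(85)) = 1/(-7266 + (25/8 + (1/8)*85)) = 1/(-7266 + (25/8 + 85/8)) = 1/(-7266 + 55/4) = 1/(-29009/4) = -4/29009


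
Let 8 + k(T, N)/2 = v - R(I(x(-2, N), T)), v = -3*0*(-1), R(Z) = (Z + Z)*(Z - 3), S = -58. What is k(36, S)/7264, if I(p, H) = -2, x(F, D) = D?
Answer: -7/908 ≈ -0.0077092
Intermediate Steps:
R(Z) = 2*Z*(-3 + Z) (R(Z) = (2*Z)*(-3 + Z) = 2*Z*(-3 + Z))
v = 0 (v = 0*(-1) = 0)
k(T, N) = -56 (k(T, N) = -16 + 2*(0 - 2*(-2)*(-3 - 2)) = -16 + 2*(0 - 2*(-2)*(-5)) = -16 + 2*(0 - 1*20) = -16 + 2*(0 - 20) = -16 + 2*(-20) = -16 - 40 = -56)
k(36, S)/7264 = -56/7264 = -56*1/7264 = -7/908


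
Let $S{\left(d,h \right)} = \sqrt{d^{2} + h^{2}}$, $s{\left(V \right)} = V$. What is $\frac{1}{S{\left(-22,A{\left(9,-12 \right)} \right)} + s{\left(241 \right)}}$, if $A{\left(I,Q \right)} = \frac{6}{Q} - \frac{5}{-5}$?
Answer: $\frac{964}{230387} - \frac{2 \sqrt{1937}}{230387} \approx 0.0038022$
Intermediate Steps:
$A{\left(I,Q \right)} = 1 + \frac{6}{Q}$ ($A{\left(I,Q \right)} = \frac{6}{Q} - -1 = \frac{6}{Q} + 1 = 1 + \frac{6}{Q}$)
$\frac{1}{S{\left(-22,A{\left(9,-12 \right)} \right)} + s{\left(241 \right)}} = \frac{1}{\sqrt{\left(-22\right)^{2} + \left(\frac{6 - 12}{-12}\right)^{2}} + 241} = \frac{1}{\sqrt{484 + \left(\left(- \frac{1}{12}\right) \left(-6\right)\right)^{2}} + 241} = \frac{1}{\sqrt{484 + \left(\frac{1}{2}\right)^{2}} + 241} = \frac{1}{\sqrt{484 + \frac{1}{4}} + 241} = \frac{1}{\sqrt{\frac{1937}{4}} + 241} = \frac{1}{\frac{\sqrt{1937}}{2} + 241} = \frac{1}{241 + \frac{\sqrt{1937}}{2}}$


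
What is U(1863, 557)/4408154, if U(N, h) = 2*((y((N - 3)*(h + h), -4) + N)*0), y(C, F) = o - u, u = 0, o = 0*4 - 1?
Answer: 0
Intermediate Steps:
o = -1 (o = 0 - 1 = -1)
y(C, F) = -1 (y(C, F) = -1 - 1*0 = -1 + 0 = -1)
U(N, h) = 0 (U(N, h) = 2*((-1 + N)*0) = 2*0 = 0)
U(1863, 557)/4408154 = 0/4408154 = 0*(1/4408154) = 0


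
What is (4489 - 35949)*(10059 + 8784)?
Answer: -592800780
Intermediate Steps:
(4489 - 35949)*(10059 + 8784) = -31460*18843 = -592800780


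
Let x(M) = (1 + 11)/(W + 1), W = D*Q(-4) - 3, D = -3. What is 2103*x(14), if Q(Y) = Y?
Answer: 12618/5 ≈ 2523.6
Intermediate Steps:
W = 9 (W = -3*(-4) - 3 = 12 - 3 = 9)
x(M) = 6/5 (x(M) = (1 + 11)/(9 + 1) = 12/10 = 12*(⅒) = 6/5)
2103*x(14) = 2103*(6/5) = 12618/5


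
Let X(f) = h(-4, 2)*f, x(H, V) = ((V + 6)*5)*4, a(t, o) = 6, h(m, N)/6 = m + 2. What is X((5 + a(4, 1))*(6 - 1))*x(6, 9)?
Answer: -198000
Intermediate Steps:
h(m, N) = 12 + 6*m (h(m, N) = 6*(m + 2) = 6*(2 + m) = 12 + 6*m)
x(H, V) = 120 + 20*V (x(H, V) = ((6 + V)*5)*4 = (30 + 5*V)*4 = 120 + 20*V)
X(f) = -12*f (X(f) = (12 + 6*(-4))*f = (12 - 24)*f = -12*f)
X((5 + a(4, 1))*(6 - 1))*x(6, 9) = (-12*(5 + 6)*(6 - 1))*(120 + 20*9) = (-132*5)*(120 + 180) = -12*55*300 = -660*300 = -198000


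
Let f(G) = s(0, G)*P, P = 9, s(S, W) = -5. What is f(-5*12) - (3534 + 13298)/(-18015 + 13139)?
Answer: -50647/1219 ≈ -41.548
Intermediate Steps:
f(G) = -45 (f(G) = -5*9 = -45)
f(-5*12) - (3534 + 13298)/(-18015 + 13139) = -45 - (3534 + 13298)/(-18015 + 13139) = -45 - 16832/(-4876) = -45 - 16832*(-1)/4876 = -45 - 1*(-4208/1219) = -45 + 4208/1219 = -50647/1219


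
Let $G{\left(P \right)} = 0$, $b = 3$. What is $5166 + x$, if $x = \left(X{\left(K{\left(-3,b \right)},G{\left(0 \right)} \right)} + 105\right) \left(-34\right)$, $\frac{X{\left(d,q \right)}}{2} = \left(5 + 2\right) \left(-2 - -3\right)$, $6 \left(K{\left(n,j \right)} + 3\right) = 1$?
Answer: $1120$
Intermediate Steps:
$K{\left(n,j \right)} = - \frac{17}{6}$ ($K{\left(n,j \right)} = -3 + \frac{1}{6} \cdot 1 = -3 + \frac{1}{6} = - \frac{17}{6}$)
$X{\left(d,q \right)} = 14$ ($X{\left(d,q \right)} = 2 \left(5 + 2\right) \left(-2 - -3\right) = 2 \cdot 7 \left(-2 + 3\right) = 2 \cdot 7 \cdot 1 = 2 \cdot 7 = 14$)
$x = -4046$ ($x = \left(14 + 105\right) \left(-34\right) = 119 \left(-34\right) = -4046$)
$5166 + x = 5166 - 4046 = 1120$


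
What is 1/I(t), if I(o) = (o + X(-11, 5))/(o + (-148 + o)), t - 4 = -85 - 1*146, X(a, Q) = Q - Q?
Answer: 602/227 ≈ 2.6520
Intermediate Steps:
X(a, Q) = 0
t = -227 (t = 4 + (-85 - 1*146) = 4 + (-85 - 146) = 4 - 231 = -227)
I(o) = o/(-148 + 2*o) (I(o) = (o + 0)/(o + (-148 + o)) = o/(-148 + 2*o))
1/I(t) = 1/((½)*(-227)/(-74 - 227)) = 1/((½)*(-227)/(-301)) = 1/((½)*(-227)*(-1/301)) = 1/(227/602) = 602/227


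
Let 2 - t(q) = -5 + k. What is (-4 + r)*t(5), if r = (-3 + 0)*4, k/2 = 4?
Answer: 16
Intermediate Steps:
k = 8 (k = 2*4 = 8)
t(q) = -1 (t(q) = 2 - (-5 + 8) = 2 - 1*3 = 2 - 3 = -1)
r = -12 (r = -3*4 = -12)
(-4 + r)*t(5) = (-4 - 12)*(-1) = -16*(-1) = 16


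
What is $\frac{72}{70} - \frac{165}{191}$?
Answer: $\frac{1101}{6685} \approx 0.1647$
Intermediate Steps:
$\frac{72}{70} - \frac{165}{191} = 72 \cdot \frac{1}{70} - \frac{165}{191} = \frac{36}{35} - \frac{165}{191} = \frac{1101}{6685}$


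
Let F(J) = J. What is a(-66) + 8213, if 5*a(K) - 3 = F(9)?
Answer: 41077/5 ≈ 8215.4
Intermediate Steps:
a(K) = 12/5 (a(K) = ⅗ + (⅕)*9 = ⅗ + 9/5 = 12/5)
a(-66) + 8213 = 12/5 + 8213 = 41077/5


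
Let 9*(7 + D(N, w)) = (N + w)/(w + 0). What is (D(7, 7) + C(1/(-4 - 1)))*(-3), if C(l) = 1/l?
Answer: 106/3 ≈ 35.333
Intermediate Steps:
D(N, w) = -7 + (N + w)/(9*w) (D(N, w) = -7 + ((N + w)/(w + 0))/9 = -7 + ((N + w)/w)/9 = -7 + (N + w)/(9*w))
(D(7, 7) + C(1/(-4 - 1)))*(-3) = ((⅑)*(7 - 62*7)/7 + 1/(1/(-4 - 1)))*(-3) = ((⅑)*(⅐)*(7 - 434) + 1/(1/(-5)))*(-3) = ((⅑)*(⅐)*(-427) + 1/(-⅕))*(-3) = (-61/9 - 5)*(-3) = -106/9*(-3) = 106/3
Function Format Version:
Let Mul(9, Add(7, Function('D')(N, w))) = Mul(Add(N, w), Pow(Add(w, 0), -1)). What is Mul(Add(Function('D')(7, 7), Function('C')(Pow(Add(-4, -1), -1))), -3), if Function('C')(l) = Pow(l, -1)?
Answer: Rational(106, 3) ≈ 35.333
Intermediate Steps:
Function('D')(N, w) = Add(-7, Mul(Rational(1, 9), Pow(w, -1), Add(N, w))) (Function('D')(N, w) = Add(-7, Mul(Rational(1, 9), Mul(Add(N, w), Pow(Add(w, 0), -1)))) = Add(-7, Mul(Rational(1, 9), Mul(Add(N, w), Pow(w, -1)))) = Add(-7, Mul(Rational(1, 9), Mul(Pow(w, -1), Add(N, w)))) = Add(-7, Mul(Rational(1, 9), Pow(w, -1), Add(N, w))))
Mul(Add(Function('D')(7, 7), Function('C')(Pow(Add(-4, -1), -1))), -3) = Mul(Add(Mul(Rational(1, 9), Pow(7, -1), Add(7, Mul(-62, 7))), Pow(Pow(Add(-4, -1), -1), -1)), -3) = Mul(Add(Mul(Rational(1, 9), Rational(1, 7), Add(7, -434)), Pow(Pow(-5, -1), -1)), -3) = Mul(Add(Mul(Rational(1, 9), Rational(1, 7), -427), Pow(Rational(-1, 5), -1)), -3) = Mul(Add(Rational(-61, 9), -5), -3) = Mul(Rational(-106, 9), -3) = Rational(106, 3)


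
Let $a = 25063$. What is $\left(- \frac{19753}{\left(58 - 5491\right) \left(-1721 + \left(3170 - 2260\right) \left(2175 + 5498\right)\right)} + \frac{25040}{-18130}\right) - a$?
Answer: $- \frac{1723431511136678642}{68760186090561} \approx -25064.0$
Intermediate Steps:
$\left(- \frac{19753}{\left(58 - 5491\right) \left(-1721 + \left(3170 - 2260\right) \left(2175 + 5498\right)\right)} + \frac{25040}{-18130}\right) - a = \left(- \frac{19753}{\left(58 - 5491\right) \left(-1721 + \left(3170 - 2260\right) \left(2175 + 5498\right)\right)} + \frac{25040}{-18130}\right) - 25063 = \left(- \frac{19753}{\left(-5433\right) \left(-1721 + 910 \cdot 7673\right)} + 25040 \left(- \frac{1}{18130}\right)\right) - 25063 = \left(- \frac{19753}{\left(-5433\right) \left(-1721 + 6982430\right)} - \frac{2504}{1813}\right) - 25063 = \left(- \frac{19753}{\left(-5433\right) 6980709} - \frac{2504}{1813}\right) - 25063 = \left(- \frac{19753}{-37926191997} - \frac{2504}{1813}\right) - 25063 = \left(\left(-19753\right) \left(- \frac{1}{37926191997}\right) - \frac{2504}{1813}\right) - 25063 = \left(\frac{19753}{37926191997} - \frac{2504}{1813}\right) - 25063 = - \frac{94967148948299}{68760186090561} - 25063 = - \frac{1723431511136678642}{68760186090561}$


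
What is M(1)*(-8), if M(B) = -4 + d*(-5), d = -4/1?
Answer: -128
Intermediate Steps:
d = -4 (d = -4*1 = -4)
M(B) = 16 (M(B) = -4 - 4*(-5) = -4 + 20 = 16)
M(1)*(-8) = 16*(-8) = -128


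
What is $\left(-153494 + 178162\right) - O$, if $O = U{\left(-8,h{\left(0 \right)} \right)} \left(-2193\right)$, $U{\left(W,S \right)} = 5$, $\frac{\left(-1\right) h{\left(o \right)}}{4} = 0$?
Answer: $35633$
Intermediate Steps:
$h{\left(o \right)} = 0$ ($h{\left(o \right)} = \left(-4\right) 0 = 0$)
$O = -10965$ ($O = 5 \left(-2193\right) = -10965$)
$\left(-153494 + 178162\right) - O = \left(-153494 + 178162\right) - -10965 = 24668 + 10965 = 35633$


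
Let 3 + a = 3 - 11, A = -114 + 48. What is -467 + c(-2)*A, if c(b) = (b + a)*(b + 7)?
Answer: 3823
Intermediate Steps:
A = -66
a = -11 (a = -3 + (3 - 11) = -3 - 8 = -11)
c(b) = (-11 + b)*(7 + b) (c(b) = (b - 11)*(b + 7) = (-11 + b)*(7 + b))
-467 + c(-2)*A = -467 + (-77 + (-2)**2 - 4*(-2))*(-66) = -467 + (-77 + 4 + 8)*(-66) = -467 - 65*(-66) = -467 + 4290 = 3823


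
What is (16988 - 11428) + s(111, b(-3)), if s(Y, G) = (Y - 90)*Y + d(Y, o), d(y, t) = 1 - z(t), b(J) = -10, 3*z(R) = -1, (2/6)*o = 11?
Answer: 23677/3 ≈ 7892.3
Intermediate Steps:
o = 33 (o = 3*11 = 33)
z(R) = -⅓ (z(R) = (⅓)*(-1) = -⅓)
d(y, t) = 4/3 (d(y, t) = 1 - 1*(-⅓) = 1 + ⅓ = 4/3)
s(Y, G) = 4/3 + Y*(-90 + Y) (s(Y, G) = (Y - 90)*Y + 4/3 = (-90 + Y)*Y + 4/3 = Y*(-90 + Y) + 4/3 = 4/3 + Y*(-90 + Y))
(16988 - 11428) + s(111, b(-3)) = (16988 - 11428) + (4/3 + 111² - 90*111) = 5560 + (4/3 + 12321 - 9990) = 5560 + 6997/3 = 23677/3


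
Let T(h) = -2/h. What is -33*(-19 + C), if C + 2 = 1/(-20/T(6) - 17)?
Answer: 29766/43 ≈ 692.23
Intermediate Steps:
C = -85/43 (C = -2 + 1/(-20/((-2/6)) - 17) = -2 + 1/(-20/((-2*1/6)) - 17) = -2 + 1/(-20/(-1/3) - 17) = -2 + 1/(-20*(-3) - 17) = -2 + 1/(60 - 17) = -2 + 1/43 = -85/43 ≈ -1.9767)
-33*(-19 + C) = -33*(-19 - 85/43) = -33*(-902/43) = 29766/43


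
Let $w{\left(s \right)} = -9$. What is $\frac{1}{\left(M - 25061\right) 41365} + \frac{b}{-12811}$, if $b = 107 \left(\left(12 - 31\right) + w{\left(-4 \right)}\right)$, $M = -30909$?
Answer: $\frac{6936336340989}{29660015029550} \approx 0.23386$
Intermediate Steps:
$b = -2996$ ($b = 107 \left(\left(12 - 31\right) - 9\right) = 107 \left(-19 - 9\right) = 107 \left(-28\right) = -2996$)
$\frac{1}{\left(M - 25061\right) 41365} + \frac{b}{-12811} = \frac{1}{\left(-30909 - 25061\right) 41365} - \frac{2996}{-12811} = \frac{1}{-55970} \cdot \frac{1}{41365} - - \frac{2996}{12811} = \left(- \frac{1}{55970}\right) \frac{1}{41365} + \frac{2996}{12811} = - \frac{1}{2315199050} + \frac{2996}{12811} = \frac{6936336340989}{29660015029550}$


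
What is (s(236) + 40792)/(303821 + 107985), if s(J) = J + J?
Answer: 20632/205903 ≈ 0.10020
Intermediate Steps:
s(J) = 2*J
(s(236) + 40792)/(303821 + 107985) = (2*236 + 40792)/(303821 + 107985) = (472 + 40792)/411806 = 41264*(1/411806) = 20632/205903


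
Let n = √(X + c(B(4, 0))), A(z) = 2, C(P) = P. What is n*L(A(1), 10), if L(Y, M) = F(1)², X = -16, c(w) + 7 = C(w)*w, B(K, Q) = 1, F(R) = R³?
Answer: I*√22 ≈ 4.6904*I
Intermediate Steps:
c(w) = -7 + w² (c(w) = -7 + w*w = -7 + w²)
L(Y, M) = 1 (L(Y, M) = (1³)² = 1² = 1)
n = I*√22 (n = √(-16 + (-7 + 1²)) = √(-16 + (-7 + 1)) = √(-16 - 6) = √(-22) = I*√22 ≈ 4.6904*I)
n*L(A(1), 10) = (I*√22)*1 = I*√22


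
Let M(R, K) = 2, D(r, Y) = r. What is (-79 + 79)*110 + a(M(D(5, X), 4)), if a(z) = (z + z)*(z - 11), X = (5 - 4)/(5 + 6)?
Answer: -36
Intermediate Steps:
X = 1/11 ≈ 0.090909
a(z) = 2*z*(-11 + z) (a(z) = (2*z)*(-11 + z) = 2*z*(-11 + z))
(-79 + 79)*110 + a(M(D(5, X), 4)) = (-79 + 79)*110 + 2*2*(-11 + 2) = 0*110 + 2*2*(-9) = 0 - 36 = -36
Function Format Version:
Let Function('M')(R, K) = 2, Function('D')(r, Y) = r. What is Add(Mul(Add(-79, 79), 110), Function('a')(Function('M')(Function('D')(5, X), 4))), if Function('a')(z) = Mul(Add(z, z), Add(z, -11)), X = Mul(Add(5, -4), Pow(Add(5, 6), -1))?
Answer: -36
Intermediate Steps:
X = Rational(1, 11) (X = Mul(1, Pow(11, -1)) = Mul(1, Rational(1, 11)) = Rational(1, 11) ≈ 0.090909)
Function('a')(z) = Mul(2, z, Add(-11, z)) (Function('a')(z) = Mul(Mul(2, z), Add(-11, z)) = Mul(2, z, Add(-11, z)))
Add(Mul(Add(-79, 79), 110), Function('a')(Function('M')(Function('D')(5, X), 4))) = Add(Mul(Add(-79, 79), 110), Mul(2, 2, Add(-11, 2))) = Add(Mul(0, 110), Mul(2, 2, -9)) = Add(0, -36) = -36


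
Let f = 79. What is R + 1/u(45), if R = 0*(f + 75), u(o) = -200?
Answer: -1/200 ≈ -0.0050000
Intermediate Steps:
R = 0 (R = 0*(79 + 75) = 0*154 = 0)
R + 1/u(45) = 0 + 1/(-200) = 0 - 1/200 = -1/200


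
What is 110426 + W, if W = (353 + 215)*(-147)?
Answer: 26930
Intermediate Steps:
W = -83496 (W = 568*(-147) = -83496)
110426 + W = 110426 - 83496 = 26930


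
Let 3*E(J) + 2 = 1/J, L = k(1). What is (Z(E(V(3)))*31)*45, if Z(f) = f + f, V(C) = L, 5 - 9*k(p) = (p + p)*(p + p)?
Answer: 6510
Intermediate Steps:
k(p) = 5/9 - 4*p²/9 (k(p) = 5/9 - (p + p)*(p + p)/9 = 5/9 - 2*p*2*p/9 = 5/9 - 4*p²/9)
L = ⅑ (L = 5/9 - 4/9*1² = 5/9 - 4/9*1 = 5/9 - 4/9 = ⅑ ≈ 0.11111)
V(C) = ⅑
E(J) = -⅔ + 1/(3*J)
Z(f) = 2*f
(Z(E(V(3)))*31)*45 = ((2*((1 - 2*⅑)/(3*(⅑))))*31)*45 = ((2*((⅓)*9*(1 - 2/9)))*31)*45 = ((2*((⅓)*9*(7/9)))*31)*45 = ((2*(7/3))*31)*45 = ((14/3)*31)*45 = (434/3)*45 = 6510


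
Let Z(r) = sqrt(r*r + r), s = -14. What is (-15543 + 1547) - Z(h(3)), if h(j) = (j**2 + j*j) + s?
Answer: -13996 - 2*sqrt(5) ≈ -14000.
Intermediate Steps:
h(j) = -14 + 2*j**2 (h(j) = (j**2 + j*j) - 14 = (j**2 + j**2) - 14 = 2*j**2 - 14 = -14 + 2*j**2)
Z(r) = sqrt(r + r**2) (Z(r) = sqrt(r**2 + r) = sqrt(r + r**2))
(-15543 + 1547) - Z(h(3)) = (-15543 + 1547) - sqrt((-14 + 2*3**2)*(1 + (-14 + 2*3**2))) = -13996 - sqrt((-14 + 2*9)*(1 + (-14 + 2*9))) = -13996 - sqrt((-14 + 18)*(1 + (-14 + 18))) = -13996 - sqrt(4*(1 + 4)) = -13996 - sqrt(4*5) = -13996 - sqrt(20) = -13996 - 2*sqrt(5)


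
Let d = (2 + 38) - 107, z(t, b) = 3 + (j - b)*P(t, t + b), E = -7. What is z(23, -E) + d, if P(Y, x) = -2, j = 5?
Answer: -60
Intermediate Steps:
z(t, b) = -7 + 2*b (z(t, b) = 3 + (5 - b)*(-2) = 3 + (-10 + 2*b) = -7 + 2*b)
d = -67 (d = 40 - 107 = -67)
z(23, -E) + d = (-7 + 2*(-1*(-7))) - 67 = (-7 + 2*7) - 67 = (-7 + 14) - 67 = 7 - 67 = -60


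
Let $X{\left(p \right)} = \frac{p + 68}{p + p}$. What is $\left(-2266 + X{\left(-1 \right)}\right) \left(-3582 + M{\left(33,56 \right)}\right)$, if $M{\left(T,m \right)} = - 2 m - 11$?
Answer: $\frac{17039295}{2} \approx 8.5196 \cdot 10^{6}$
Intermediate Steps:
$X{\left(p \right)} = \frac{68 + p}{2 p}$
$M{\left(T,m \right)} = -11 - 2 m$
$\left(-2266 + X{\left(-1 \right)}\right) \left(-3582 + M{\left(33,56 \right)}\right) = \left(-2266 + \frac{68 - 1}{2 \left(-1\right)}\right) \left(-3582 - 123\right) = \left(-2266 + \frac{1}{2} \left(-1\right) 67\right) \left(-3582 - 123\right) = \left(-2266 - \frac{67}{2}\right) \left(-3582 - 123\right) = \left(- \frac{4599}{2}\right) \left(-3705\right) = \frac{17039295}{2}$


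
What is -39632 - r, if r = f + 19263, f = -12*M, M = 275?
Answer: -55595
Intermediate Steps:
f = -3300 (f = -12*275 = -3300)
r = 15963 (r = -3300 + 19263 = 15963)
-39632 - r = -39632 - 1*15963 = -39632 - 15963 = -55595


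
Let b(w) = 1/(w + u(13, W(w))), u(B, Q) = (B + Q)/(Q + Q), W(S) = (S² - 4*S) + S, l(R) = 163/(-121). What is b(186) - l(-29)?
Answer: 2077715677/1536238627 ≈ 1.3525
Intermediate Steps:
l(R) = -163/121 (l(R) = 163*(-1/121) = -163/121)
W(S) = S² - 3*S
u(B, Q) = (B + Q)/(2*Q) (u(B, Q) = (B + Q)/((2*Q)) = (B + Q)*(1/(2*Q)) = (B + Q)/(2*Q))
b(w) = 1/(w + (13 + w*(-3 + w))/(2*w*(-3 + w))) (b(w) = 1/(w + (13 + w*(-3 + w))/(2*((w*(-3 + w))))) = 1/(w + (1/(w*(-3 + w)))*(13 + w*(-3 + w))/2) = 1/(w + (13 + w*(-3 + w))/(2*w*(-3 + w))))
b(186) - l(-29) = 2*186*(-3 + 186)/(13 + 186*(-3 + 186) + 2*186²*(-3 + 186)) - 1*(-163/121) = 2*186*183/(13 + 186*183 + 2*34596*183) + 163/121 = 2*186*183/(13 + 34038 + 12662136) + 163/121 = 2*186*183/12696187 + 163/121 = 2*186*(1/12696187)*183 + 163/121 = 68076/12696187 + 163/121 = 2077715677/1536238627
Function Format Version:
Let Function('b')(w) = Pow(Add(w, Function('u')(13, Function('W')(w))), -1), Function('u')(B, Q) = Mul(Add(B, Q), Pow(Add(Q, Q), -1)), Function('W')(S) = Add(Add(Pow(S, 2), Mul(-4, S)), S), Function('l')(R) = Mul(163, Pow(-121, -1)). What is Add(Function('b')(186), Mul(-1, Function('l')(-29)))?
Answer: Rational(2077715677, 1536238627) ≈ 1.3525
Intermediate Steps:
Function('l')(R) = Rational(-163, 121) (Function('l')(R) = Mul(163, Rational(-1, 121)) = Rational(-163, 121))
Function('W')(S) = Add(Pow(S, 2), Mul(-3, S))
Function('u')(B, Q) = Mul(Rational(1, 2), Pow(Q, -1), Add(B, Q)) (Function('u')(B, Q) = Mul(Add(B, Q), Pow(Mul(2, Q), -1)) = Mul(Add(B, Q), Mul(Rational(1, 2), Pow(Q, -1))) = Mul(Rational(1, 2), Pow(Q, -1), Add(B, Q)))
Function('b')(w) = Pow(Add(w, Mul(Rational(1, 2), Pow(w, -1), Pow(Add(-3, w), -1), Add(13, Mul(w, Add(-3, w))))), -1) (Function('b')(w) = Pow(Add(w, Mul(Rational(1, 2), Pow(Mul(w, Add(-3, w)), -1), Add(13, Mul(w, Add(-3, w))))), -1) = Pow(Add(w, Mul(Rational(1, 2), Mul(Pow(w, -1), Pow(Add(-3, w), -1)), Add(13, Mul(w, Add(-3, w))))), -1) = Pow(Add(w, Mul(Rational(1, 2), Pow(w, -1), Pow(Add(-3, w), -1), Add(13, Mul(w, Add(-3, w))))), -1))
Add(Function('b')(186), Mul(-1, Function('l')(-29))) = Add(Mul(2, 186, Pow(Add(13, Mul(186, Add(-3, 186)), Mul(2, Pow(186, 2), Add(-3, 186))), -1), Add(-3, 186)), Mul(-1, Rational(-163, 121))) = Add(Mul(2, 186, Pow(Add(13, Mul(186, 183), Mul(2, 34596, 183)), -1), 183), Rational(163, 121)) = Add(Mul(2, 186, Pow(Add(13, 34038, 12662136), -1), 183), Rational(163, 121)) = Add(Mul(2, 186, Pow(12696187, -1), 183), Rational(163, 121)) = Add(Mul(2, 186, Rational(1, 12696187), 183), Rational(163, 121)) = Add(Rational(68076, 12696187), Rational(163, 121)) = Rational(2077715677, 1536238627)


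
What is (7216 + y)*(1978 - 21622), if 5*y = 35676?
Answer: -1409574864/5 ≈ -2.8191e+8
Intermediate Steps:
y = 35676/5 (y = (1/5)*35676 = 35676/5 ≈ 7135.2)
(7216 + y)*(1978 - 21622) = (7216 + 35676/5)*(1978 - 21622) = (71756/5)*(-19644) = -1409574864/5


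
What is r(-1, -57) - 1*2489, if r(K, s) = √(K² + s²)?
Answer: -2489 + 5*√130 ≈ -2432.0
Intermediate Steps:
r(-1, -57) - 1*2489 = √((-1)² + (-57)²) - 1*2489 = √(1 + 3249) - 2489 = √3250 - 2489 = 5*√130 - 2489 = -2489 + 5*√130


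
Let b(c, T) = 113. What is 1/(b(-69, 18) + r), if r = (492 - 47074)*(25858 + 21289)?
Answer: -1/2196201441 ≈ -4.5533e-10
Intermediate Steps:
r = -2196201554 (r = -46582*47147 = -2196201554)
1/(b(-69, 18) + r) = 1/(113 - 2196201554) = 1/(-2196201441) = -1/2196201441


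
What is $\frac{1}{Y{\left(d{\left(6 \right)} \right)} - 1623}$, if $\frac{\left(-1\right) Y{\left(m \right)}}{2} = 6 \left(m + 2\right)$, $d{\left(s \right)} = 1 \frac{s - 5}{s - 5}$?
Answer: $- \frac{1}{1659} \approx -0.00060277$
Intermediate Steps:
$d{\left(s \right)} = 1$ ($d{\left(s \right)} = 1 \frac{-5 + s}{-5 + s} = 1 \cdot 1 = 1$)
$Y{\left(m \right)} = -24 - 12 m$ ($Y{\left(m \right)} = - 2 \cdot 6 \left(m + 2\right) = - 2 \cdot 6 \left(2 + m\right) = - 2 \left(12 + 6 m\right) = -24 - 12 m$)
$\frac{1}{Y{\left(d{\left(6 \right)} \right)} - 1623} = \frac{1}{\left(-24 - 12\right) - 1623} = \frac{1}{-36 - 1623} = \frac{1}{-1659} = - \frac{1}{1659}$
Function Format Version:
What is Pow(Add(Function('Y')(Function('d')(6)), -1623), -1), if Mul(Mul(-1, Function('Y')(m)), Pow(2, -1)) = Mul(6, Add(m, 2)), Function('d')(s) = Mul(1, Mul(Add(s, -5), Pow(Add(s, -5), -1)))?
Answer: Rational(-1, 1659) ≈ -0.00060277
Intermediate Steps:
Function('d')(s) = 1 (Function('d')(s) = Mul(1, Mul(Add(-5, s), Pow(Add(-5, s), -1))) = Mul(1, 1) = 1)
Function('Y')(m) = Add(-24, Mul(-12, m)) (Function('Y')(m) = Mul(-2, Mul(6, Add(m, 2))) = Mul(-2, Mul(6, Add(2, m))) = Mul(-2, Add(12, Mul(6, m))) = Add(-24, Mul(-12, m)))
Pow(Add(Function('Y')(Function('d')(6)), -1623), -1) = Pow(Add(Add(-24, Mul(-12, 1)), -1623), -1) = Pow(Add(Add(-24, -12), -1623), -1) = Pow(Add(-36, -1623), -1) = Pow(-1659, -1) = Rational(-1, 1659)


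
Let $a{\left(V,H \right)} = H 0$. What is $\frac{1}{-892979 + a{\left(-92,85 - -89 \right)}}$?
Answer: $- \frac{1}{892979} \approx -1.1198 \cdot 10^{-6}$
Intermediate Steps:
$a{\left(V,H \right)} = 0$
$\frac{1}{-892979 + a{\left(-92,85 - -89 \right)}} = \frac{1}{-892979 + 0} = \frac{1}{-892979} = - \frac{1}{892979}$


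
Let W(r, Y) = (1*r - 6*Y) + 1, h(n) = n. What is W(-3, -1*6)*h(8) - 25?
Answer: 247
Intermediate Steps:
W(r, Y) = 1 + r - 6*Y (W(r, Y) = (r - 6*Y) + 1 = 1 + r - 6*Y)
W(-3, -1*6)*h(8) - 25 = (1 - 3 - (-6)*6)*8 - 25 = (1 - 3 - 6*(-6))*8 - 25 = (1 - 3 + 36)*8 - 25 = 34*8 - 25 = 272 - 25 = 247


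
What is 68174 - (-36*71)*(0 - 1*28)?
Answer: -3394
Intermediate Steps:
68174 - (-36*71)*(0 - 1*28) = 68174 - (-2556)*(0 - 28) = 68174 - (-2556)*(-28) = 68174 - 1*71568 = 68174 - 71568 = -3394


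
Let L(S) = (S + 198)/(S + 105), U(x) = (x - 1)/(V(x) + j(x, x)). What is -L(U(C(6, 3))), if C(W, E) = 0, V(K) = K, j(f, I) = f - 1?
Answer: -199/106 ≈ -1.8774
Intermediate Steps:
j(f, I) = -1 + f
U(x) = (-1 + x)/(-1 + 2*x) (U(x) = (x - 1)/(x + (-1 + x)) = (-1 + x)/(-1 + 2*x))
L(S) = (198 + S)/(105 + S)
-L(U(C(6, 3))) = -(198 + (-1 + 0)/(-1 + 2*0))/(105 + (-1 + 0)/(-1 + 2*0)) = -(198 - 1/(-1 + 0))/(105 - 1/(-1 + 0)) = -(198 - 1/(-1))/(105 - 1/(-1)) = -(198 - 1*(-1))/(105 - 1*(-1)) = -(198 + 1)/(105 + 1) = -199/106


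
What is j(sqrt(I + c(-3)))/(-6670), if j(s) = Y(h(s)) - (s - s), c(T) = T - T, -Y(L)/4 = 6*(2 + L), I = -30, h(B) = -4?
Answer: -24/3335 ≈ -0.0071964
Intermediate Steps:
Y(L) = -48 - 24*L (Y(L) = -24*(2 + L) = -4*(12 + 6*L) = -48 - 24*L)
c(T) = 0
j(s) = 48 (j(s) = (-48 - 24*(-4)) - (s - s) = (-48 + 96) - 1*0 = 48 + 0 = 48)
j(sqrt(I + c(-3)))/(-6670) = 48/(-6670) = 48*(-1/6670) = -24/3335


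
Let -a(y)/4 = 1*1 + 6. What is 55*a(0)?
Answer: -1540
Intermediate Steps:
a(y) = -28 (a(y) = -4*(1*1 + 6) = -4*(1 + 6) = -4*7 = -28)
55*a(0) = 55*(-28) = -1540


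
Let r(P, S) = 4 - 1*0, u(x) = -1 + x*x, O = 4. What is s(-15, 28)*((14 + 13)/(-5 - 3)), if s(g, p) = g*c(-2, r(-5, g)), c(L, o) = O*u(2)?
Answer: 1215/2 ≈ 607.50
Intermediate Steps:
u(x) = -1 + x**2
r(P, S) = 4 (r(P, S) = 4 + 0 = 4)
c(L, o) = 12 (c(L, o) = 4*(-1 + 2**2) = 4*(-1 + 4) = 4*3 = 12)
s(g, p) = 12*g (s(g, p) = g*12 = 12*g)
s(-15, 28)*((14 + 13)/(-5 - 3)) = (12*(-15))*((14 + 13)/(-5 - 3)) = -4860/(-8) = -4860*(-1)/8 = -180*(-27/8) = 1215/2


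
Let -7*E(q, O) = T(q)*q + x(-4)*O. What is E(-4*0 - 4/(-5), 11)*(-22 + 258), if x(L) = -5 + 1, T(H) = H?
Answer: 255824/175 ≈ 1461.9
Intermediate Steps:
x(L) = -4
E(q, O) = -q²/7 + 4*O/7 (E(q, O) = -(q*q - 4*O)/7 = -(q² - 4*O)/7 = -q²/7 + 4*O/7)
E(-4*0 - 4/(-5), 11)*(-22 + 258) = (-(-4*0 - 4/(-5))²/7 + (4/7)*11)*(-22 + 258) = (-(0 - 4*(-⅕))²/7 + 44/7)*236 = (-(0 + ⅘)²/7 + 44/7)*236 = (-(⅘)²/7 + 44/7)*236 = (-⅐*16/25 + 44/7)*236 = (-16/175 + 44/7)*236 = (1084/175)*236 = 255824/175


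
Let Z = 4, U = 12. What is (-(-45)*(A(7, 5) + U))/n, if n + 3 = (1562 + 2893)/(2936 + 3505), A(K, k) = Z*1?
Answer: -128820/413 ≈ -311.91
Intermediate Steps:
A(K, k) = 4 (A(K, k) = 4*1 = 4)
n = -4956/2147 (n = -3 + (1562 + 2893)/(2936 + 3505) = -3 + 4455/6441 = -3 + 4455*(1/6441) = -3 + 1485/2147 = -4956/2147 ≈ -2.3083)
(-(-45)*(A(7, 5) + U))/n = (-(-45)*(4 + 12))/(-4956/2147) = -(-45)*16*(-2147/4956) = -1*(-720)*(-2147/4956) = 720*(-2147/4956) = -128820/413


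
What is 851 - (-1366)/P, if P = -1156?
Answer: 491195/578 ≈ 849.82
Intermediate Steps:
851 - (-1366)/P = 851 - (-1366)/(-1156) = 851 - (-1366)*(-1)/1156 = 851 - 1*683/578 = 851 - 683/578 = 491195/578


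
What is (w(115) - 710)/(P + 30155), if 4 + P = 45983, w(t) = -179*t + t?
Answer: -3530/12689 ≈ -0.27819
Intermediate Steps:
w(t) = -178*t
P = 45979 (P = -4 + 45983 = 45979)
(w(115) - 710)/(P + 30155) = (-178*115 - 710)/(45979 + 30155) = (-20470 - 710)/76134 = -21180*1/76134 = -3530/12689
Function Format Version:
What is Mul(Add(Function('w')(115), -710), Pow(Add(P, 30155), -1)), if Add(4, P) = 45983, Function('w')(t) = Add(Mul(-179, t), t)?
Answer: Rational(-3530, 12689) ≈ -0.27819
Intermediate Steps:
Function('w')(t) = Mul(-178, t)
P = 45979 (P = Add(-4, 45983) = 45979)
Mul(Add(Function('w')(115), -710), Pow(Add(P, 30155), -1)) = Mul(Add(Mul(-178, 115), -710), Pow(Add(45979, 30155), -1)) = Mul(Add(-20470, -710), Pow(76134, -1)) = Mul(-21180, Rational(1, 76134)) = Rational(-3530, 12689)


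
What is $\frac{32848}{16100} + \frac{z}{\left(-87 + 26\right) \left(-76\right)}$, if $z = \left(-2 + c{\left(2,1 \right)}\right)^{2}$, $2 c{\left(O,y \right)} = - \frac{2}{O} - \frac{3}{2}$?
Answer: $\frac{609813537}{298558400} \approx 2.0425$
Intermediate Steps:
$c{\left(O,y \right)} = - \frac{3}{4} - \frac{1}{O}$ ($c{\left(O,y \right)} = \frac{- \frac{2}{O} - \frac{3}{2}}{2} = \frac{- \frac{3}{2} - \frac{2}{O}}{2} = - \frac{3}{4} - \frac{1}{O}$)
$z = \frac{169}{16}$ ($z = \left(-2 - \frac{5}{4}\right)^{2} = \left(- \frac{13}{4}\right)^{2} = \frac{169}{16} \approx 10.563$)
$\frac{32848}{16100} + \frac{z}{\left(-87 + 26\right) \left(-76\right)} = \frac{32848}{16100} + \frac{169}{16 \left(-87 + 26\right) \left(-76\right)} = 32848 \cdot \frac{1}{16100} + \frac{169}{16 \left(\left(-61\right) \left(-76\right)\right)} = \frac{8212}{4025} + \frac{169}{16 \cdot 4636} = \frac{8212}{4025} + \frac{169}{16} \cdot \frac{1}{4636} = \frac{8212}{4025} + \frac{169}{74176} = \frac{609813537}{298558400}$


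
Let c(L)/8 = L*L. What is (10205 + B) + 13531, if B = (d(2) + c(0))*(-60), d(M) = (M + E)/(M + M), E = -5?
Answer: 23781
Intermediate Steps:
c(L) = 8*L**2 (c(L) = 8*(L*L) = 8*L**2)
d(M) = (-5 + M)/(2*M) (d(M) = (M - 5)/(M + M) = (-5 + M)/((2*M)) = (-5 + M)*(1/(2*M)) = (-5 + M)/(2*M))
B = 45 (B = ((1/2)*(-5 + 2)/2 + 8*0**2)*(-60) = ((1/2)*(1/2)*(-3) + 8*0)*(-60) = (-3/4 + 0)*(-60) = -3/4*(-60) = 45)
(10205 + B) + 13531 = (10205 + 45) + 13531 = 10250 + 13531 = 23781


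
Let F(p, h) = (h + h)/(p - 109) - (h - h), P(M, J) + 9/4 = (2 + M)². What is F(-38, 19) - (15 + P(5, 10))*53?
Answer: -1924529/588 ≈ -3273.0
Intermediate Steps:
P(M, J) = -9/4 + (2 + M)²
F(p, h) = 2*h/(-109 + p) (F(p, h) = (2*h)/(-109 + p) - 1*0 = 2*h/(-109 + p) + 0 = 2*h/(-109 + p))
F(-38, 19) - (15 + P(5, 10))*53 = 2*19/(-109 - 38) - (15 + (-9/4 + (2 + 5)²))*53 = 2*19/(-147) - (15 + (-9/4 + 7²))*53 = 2*19*(-1/147) - (15 + (-9/4 + 49))*53 = -38/147 - (15 + 187/4)*53 = -38/147 - 247*53/4 = -38/147 - 1*13091/4 = -38/147 - 13091/4 = -1924529/588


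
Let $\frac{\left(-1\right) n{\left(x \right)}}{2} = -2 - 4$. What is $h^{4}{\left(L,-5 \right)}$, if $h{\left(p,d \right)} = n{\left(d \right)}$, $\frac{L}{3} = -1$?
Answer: $20736$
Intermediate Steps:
$L = -3$ ($L = 3 \left(-1\right) = -3$)
$n{\left(x \right)} = 12$ ($n{\left(x \right)} = - 2 \left(-2 - 4\right) = \left(-2\right) \left(-6\right) = 12$)
$h{\left(p,d \right)} = 12$
$h^{4}{\left(L,-5 \right)} = 12^{4} = 20736$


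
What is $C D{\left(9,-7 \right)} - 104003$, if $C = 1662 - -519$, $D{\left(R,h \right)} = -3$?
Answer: $-110546$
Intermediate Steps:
$C = 2181$ ($C = 1662 + 519 = 2181$)
$C D{\left(9,-7 \right)} - 104003 = 2181 \left(-3\right) - 104003 = -6543 - 104003 = -110546$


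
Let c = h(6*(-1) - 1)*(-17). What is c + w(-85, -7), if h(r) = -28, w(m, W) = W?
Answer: 469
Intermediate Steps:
c = 476 (c = -28*(-17) = 476)
c + w(-85, -7) = 476 - 7 = 469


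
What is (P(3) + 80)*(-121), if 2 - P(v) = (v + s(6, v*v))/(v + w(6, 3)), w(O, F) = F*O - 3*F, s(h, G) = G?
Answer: -9801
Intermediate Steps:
w(O, F) = -3*F + F*O
P(v) = 2 - (v + v**2)/(9 + v) (P(v) = 2 - (v + v*v)/(v + 3*(-3 + 6)) = 2 - (v + v**2)/(v + 3*3) = 2 - (v + v**2)/(v + 9) = 2 - (v + v**2)/(9 + v))
(P(3) + 80)*(-121) = ((18 + 3 - 1*3**2)/(9 + 3) + 80)*(-121) = ((18 + 3 - 1*9)/12 + 80)*(-121) = ((18 + 3 - 9)/12 + 80)*(-121) = ((1/12)*12 + 80)*(-121) = (1 + 80)*(-121) = 81*(-121) = -9801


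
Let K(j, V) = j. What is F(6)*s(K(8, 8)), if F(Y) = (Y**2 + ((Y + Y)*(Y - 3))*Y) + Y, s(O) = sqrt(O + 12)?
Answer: 516*sqrt(5) ≈ 1153.8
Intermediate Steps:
s(O) = sqrt(12 + O)
F(Y) = Y + Y**2 + 2*Y**2*(-3 + Y) (F(Y) = (Y**2 + ((2*Y)*(-3 + Y))*Y) + Y = (Y**2 + (2*Y*(-3 + Y))*Y) + Y = (Y**2 + 2*Y**2*(-3 + Y)) + Y = Y + Y**2 + 2*Y**2*(-3 + Y))
F(6)*s(K(8, 8)) = (6*(1 - 5*6 + 2*6**2))*sqrt(12 + 8) = (6*(1 - 30 + 2*36))*sqrt(20) = (6*(1 - 30 + 72))*(2*sqrt(5)) = (6*43)*(2*sqrt(5)) = 258*(2*sqrt(5)) = 516*sqrt(5)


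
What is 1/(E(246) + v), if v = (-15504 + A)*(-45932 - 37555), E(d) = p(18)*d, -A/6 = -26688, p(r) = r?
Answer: -1/12074219460 ≈ -8.2821e-11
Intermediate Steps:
A = 160128 (A = -6*(-26688) = 160128)
E(d) = 18*d
v = -12074223888 (v = (-15504 + 160128)*(-45932 - 37555) = 144624*(-83487) = -12074223888)
1/(E(246) + v) = 1/(18*246 - 12074223888) = 1/(4428 - 12074223888) = 1/(-12074219460) = -1/12074219460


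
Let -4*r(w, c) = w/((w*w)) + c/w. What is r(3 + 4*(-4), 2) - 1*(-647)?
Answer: 33647/52 ≈ 647.06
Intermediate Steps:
r(w, c) = -1/(4*w) - c/(4*w) (r(w, c) = -(w/((w*w)) + c/w)/4 = -(w/(w²) + c/w)/4 = -(w/w² + c/w)/4 = -(1/w + c/w)/4 = -1/(4*w) - c/(4*w))
r(3 + 4*(-4), 2) - 1*(-647) = (-1 - 1*2)/(4*(3 + 4*(-4))) - 1*(-647) = (-1 - 2)/(4*(3 - 16)) + 647 = (¼)*(-3)/(-13) + 647 = (¼)*(-1/13)*(-3) + 647 = 3/52 + 647 = 33647/52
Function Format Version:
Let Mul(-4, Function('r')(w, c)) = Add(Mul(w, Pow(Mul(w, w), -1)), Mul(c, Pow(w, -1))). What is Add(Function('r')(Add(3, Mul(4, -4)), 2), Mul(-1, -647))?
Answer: Rational(33647, 52) ≈ 647.06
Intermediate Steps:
Function('r')(w, c) = Add(Mul(Rational(-1, 4), Pow(w, -1)), Mul(Rational(-1, 4), c, Pow(w, -1))) (Function('r')(w, c) = Mul(Rational(-1, 4), Add(Mul(w, Pow(Mul(w, w), -1)), Mul(c, Pow(w, -1)))) = Mul(Rational(-1, 4), Add(Mul(w, Pow(Pow(w, 2), -1)), Mul(c, Pow(w, -1)))) = Mul(Rational(-1, 4), Add(Mul(w, Pow(w, -2)), Mul(c, Pow(w, -1)))) = Mul(Rational(-1, 4), Add(Pow(w, -1), Mul(c, Pow(w, -1)))) = Add(Mul(Rational(-1, 4), Pow(w, -1)), Mul(Rational(-1, 4), c, Pow(w, -1))))
Add(Function('r')(Add(3, Mul(4, -4)), 2), Mul(-1, -647)) = Add(Mul(Rational(1, 4), Pow(Add(3, Mul(4, -4)), -1), Add(-1, Mul(-1, 2))), Mul(-1, -647)) = Add(Mul(Rational(1, 4), Pow(Add(3, -16), -1), Add(-1, -2)), 647) = Add(Mul(Rational(1, 4), Pow(-13, -1), -3), 647) = Add(Mul(Rational(1, 4), Rational(-1, 13), -3), 647) = Add(Rational(3, 52), 647) = Rational(33647, 52)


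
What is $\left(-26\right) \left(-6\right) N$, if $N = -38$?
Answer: $-5928$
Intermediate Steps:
$\left(-26\right) \left(-6\right) N = \left(-26\right) \left(-6\right) \left(-38\right) = 156 \left(-38\right) = -5928$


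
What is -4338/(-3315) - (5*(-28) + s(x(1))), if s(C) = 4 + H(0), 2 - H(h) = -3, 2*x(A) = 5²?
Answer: 146201/1105 ≈ 132.31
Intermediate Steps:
x(A) = 25/2 (x(A) = (½)*5² = (½)*25 = 25/2)
H(h) = 5 (H(h) = 2 - 1*(-3) = 2 + 3 = 5)
s(C) = 9 (s(C) = 4 + 5 = 9)
-4338/(-3315) - (5*(-28) + s(x(1))) = -4338/(-3315) - (5*(-28) + 9) = -4338*(-1/3315) - (-140 + 9) = 1446/1105 - 1*(-131) = 1446/1105 + 131 = 146201/1105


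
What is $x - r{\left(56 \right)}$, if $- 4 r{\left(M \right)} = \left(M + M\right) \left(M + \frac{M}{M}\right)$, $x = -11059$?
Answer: $-9463$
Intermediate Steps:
$r{\left(M \right)} = - \frac{M \left(1 + M\right)}{2}$ ($r{\left(M \right)} = - \frac{\left(M + M\right) \left(M + \frac{M}{M}\right)}{4} = - \frac{2 M \left(M + 1\right)}{4} = - \frac{2 M \left(1 + M\right)}{4} = - \frac{M \left(1 + M\right)}{2}$)
$x - r{\left(56 \right)} = -11059 - \left(- \frac{1}{2}\right) 56 \left(1 + 56\right) = -11059 - \left(- \frac{1}{2}\right) 56 \cdot 57 = -11059 - -1596 = -11059 + 1596 = -9463$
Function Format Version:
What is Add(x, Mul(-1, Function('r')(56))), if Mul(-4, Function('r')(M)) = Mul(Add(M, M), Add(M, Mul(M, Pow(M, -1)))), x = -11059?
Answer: -9463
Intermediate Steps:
Function('r')(M) = Mul(Rational(-1, 2), M, Add(1, M)) (Function('r')(M) = Mul(Rational(-1, 4), Mul(Add(M, M), Add(M, Mul(M, Pow(M, -1))))) = Mul(Rational(-1, 4), Mul(Mul(2, M), Add(M, 1))) = Mul(Rational(-1, 4), Mul(Mul(2, M), Add(1, M))) = Mul(Rational(-1, 4), Mul(2, M, Add(1, M))) = Mul(Rational(-1, 2), M, Add(1, M)))
Add(x, Mul(-1, Function('r')(56))) = Add(-11059, Mul(-1, Mul(Rational(-1, 2), 56, Add(1, 56)))) = Add(-11059, Mul(-1, Mul(Rational(-1, 2), 56, 57))) = Add(-11059, Mul(-1, -1596)) = Add(-11059, 1596) = -9463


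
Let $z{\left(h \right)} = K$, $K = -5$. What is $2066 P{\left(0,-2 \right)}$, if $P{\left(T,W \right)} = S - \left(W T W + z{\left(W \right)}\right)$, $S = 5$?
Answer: $20660$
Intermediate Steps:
$z{\left(h \right)} = -5$
$P{\left(T,W \right)} = 10 - T W^{2}$ ($P{\left(T,W \right)} = 5 - \left(W T W - 5\right) = 5 - \left(T W W - 5\right) = 5 - \left(T W^{2} - 5\right) = 5 - \left(-5 + T W^{2}\right) = 10 - T W^{2}$)
$2066 P{\left(0,-2 \right)} = 2066 \left(10 - 0 \left(-2\right)^{2}\right) = 2066 \left(10 - 0 \cdot 4\right) = 2066 \left(10 + 0\right) = 2066 \cdot 10 = 20660$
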